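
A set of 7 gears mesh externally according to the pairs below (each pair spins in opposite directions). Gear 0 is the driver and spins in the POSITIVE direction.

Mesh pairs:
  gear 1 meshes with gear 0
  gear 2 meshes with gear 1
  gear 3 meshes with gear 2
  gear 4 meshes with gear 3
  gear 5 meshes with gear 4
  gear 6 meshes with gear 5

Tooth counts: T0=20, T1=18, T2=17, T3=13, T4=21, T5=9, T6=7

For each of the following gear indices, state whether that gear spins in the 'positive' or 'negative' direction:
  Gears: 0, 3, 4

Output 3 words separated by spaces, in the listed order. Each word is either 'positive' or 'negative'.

Gear 0 (driver): positive (depth 0)
  gear 1: meshes with gear 0 -> depth 1 -> negative (opposite of gear 0)
  gear 2: meshes with gear 1 -> depth 2 -> positive (opposite of gear 1)
  gear 3: meshes with gear 2 -> depth 3 -> negative (opposite of gear 2)
  gear 4: meshes with gear 3 -> depth 4 -> positive (opposite of gear 3)
  gear 5: meshes with gear 4 -> depth 5 -> negative (opposite of gear 4)
  gear 6: meshes with gear 5 -> depth 6 -> positive (opposite of gear 5)
Queried indices 0, 3, 4 -> positive, negative, positive

Answer: positive negative positive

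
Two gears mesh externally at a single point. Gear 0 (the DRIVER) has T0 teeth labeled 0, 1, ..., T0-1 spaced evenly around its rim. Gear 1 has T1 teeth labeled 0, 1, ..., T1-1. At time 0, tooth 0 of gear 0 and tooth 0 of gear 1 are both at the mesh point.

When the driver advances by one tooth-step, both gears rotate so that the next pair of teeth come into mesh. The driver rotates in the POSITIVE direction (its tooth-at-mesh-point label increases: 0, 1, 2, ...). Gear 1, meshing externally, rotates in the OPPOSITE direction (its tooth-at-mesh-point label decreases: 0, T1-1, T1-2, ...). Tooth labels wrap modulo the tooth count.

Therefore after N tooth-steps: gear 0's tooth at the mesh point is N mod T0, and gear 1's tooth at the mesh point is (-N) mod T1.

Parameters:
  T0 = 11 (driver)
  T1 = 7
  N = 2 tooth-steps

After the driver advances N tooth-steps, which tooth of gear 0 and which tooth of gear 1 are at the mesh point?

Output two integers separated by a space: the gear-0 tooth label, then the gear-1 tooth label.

Answer: 2 5

Derivation:
Gear 0 (driver, T0=11): tooth at mesh = N mod T0
  2 = 0 * 11 + 2, so 2 mod 11 = 2
  gear 0 tooth = 2
Gear 1 (driven, T1=7): tooth at mesh = (-N) mod T1
  2 = 0 * 7 + 2, so 2 mod 7 = 2
  (-2) mod 7 = (-2) mod 7 = 7 - 2 = 5
Mesh after 2 steps: gear-0 tooth 2 meets gear-1 tooth 5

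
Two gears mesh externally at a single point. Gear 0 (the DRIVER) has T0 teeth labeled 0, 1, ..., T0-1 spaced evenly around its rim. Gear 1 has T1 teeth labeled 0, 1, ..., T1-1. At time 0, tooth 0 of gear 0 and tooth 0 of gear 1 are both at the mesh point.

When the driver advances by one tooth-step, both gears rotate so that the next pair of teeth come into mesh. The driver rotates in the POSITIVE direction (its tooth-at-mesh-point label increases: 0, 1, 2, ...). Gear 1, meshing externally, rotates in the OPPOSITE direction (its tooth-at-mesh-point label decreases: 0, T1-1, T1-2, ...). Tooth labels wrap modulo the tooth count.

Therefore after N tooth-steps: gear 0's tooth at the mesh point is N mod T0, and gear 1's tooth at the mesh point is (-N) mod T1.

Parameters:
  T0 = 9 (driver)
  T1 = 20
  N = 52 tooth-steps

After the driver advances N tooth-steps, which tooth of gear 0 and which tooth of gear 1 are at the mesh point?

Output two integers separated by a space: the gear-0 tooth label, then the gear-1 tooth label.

Answer: 7 8

Derivation:
Gear 0 (driver, T0=9): tooth at mesh = N mod T0
  52 = 5 * 9 + 7, so 52 mod 9 = 7
  gear 0 tooth = 7
Gear 1 (driven, T1=20): tooth at mesh = (-N) mod T1
  52 = 2 * 20 + 12, so 52 mod 20 = 12
  (-52) mod 20 = (-12) mod 20 = 20 - 12 = 8
Mesh after 52 steps: gear-0 tooth 7 meets gear-1 tooth 8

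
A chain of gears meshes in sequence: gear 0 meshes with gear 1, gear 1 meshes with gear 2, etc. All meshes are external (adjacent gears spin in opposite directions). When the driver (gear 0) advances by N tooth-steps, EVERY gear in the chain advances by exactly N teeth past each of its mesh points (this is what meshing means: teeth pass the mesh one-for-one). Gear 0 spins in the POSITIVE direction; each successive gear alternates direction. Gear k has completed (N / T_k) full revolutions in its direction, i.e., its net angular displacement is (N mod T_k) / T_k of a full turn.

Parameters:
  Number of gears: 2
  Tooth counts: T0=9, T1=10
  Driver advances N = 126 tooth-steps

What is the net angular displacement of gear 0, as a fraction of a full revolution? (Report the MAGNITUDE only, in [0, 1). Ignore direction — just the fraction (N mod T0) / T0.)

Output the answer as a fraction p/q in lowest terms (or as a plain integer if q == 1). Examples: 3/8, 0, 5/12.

Chain of 2 gears, tooth counts: [9, 10]
  gear 0: T0=9, direction=positive, advance = 126 mod 9 = 0 teeth = 0/9 turn
  gear 1: T1=10, direction=negative, advance = 126 mod 10 = 6 teeth = 6/10 turn
Gear 0: 126 mod 9 = 0
Fraction = 0 / 9 = 0/1 (gcd(0,9)=9) = 0

Answer: 0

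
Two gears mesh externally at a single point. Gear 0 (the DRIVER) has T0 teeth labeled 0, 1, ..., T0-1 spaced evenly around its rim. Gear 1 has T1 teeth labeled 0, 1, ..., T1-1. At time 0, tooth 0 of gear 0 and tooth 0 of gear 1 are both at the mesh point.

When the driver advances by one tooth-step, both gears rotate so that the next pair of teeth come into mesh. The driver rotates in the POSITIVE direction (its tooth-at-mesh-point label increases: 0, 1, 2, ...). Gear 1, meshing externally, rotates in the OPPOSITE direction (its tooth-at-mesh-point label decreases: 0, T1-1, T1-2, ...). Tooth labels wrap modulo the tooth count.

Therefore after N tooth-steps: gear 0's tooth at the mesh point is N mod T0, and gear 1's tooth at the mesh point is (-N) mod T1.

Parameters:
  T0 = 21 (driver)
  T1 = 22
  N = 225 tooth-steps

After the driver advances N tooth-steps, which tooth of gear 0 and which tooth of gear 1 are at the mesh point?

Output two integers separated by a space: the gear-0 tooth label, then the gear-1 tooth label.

Answer: 15 17

Derivation:
Gear 0 (driver, T0=21): tooth at mesh = N mod T0
  225 = 10 * 21 + 15, so 225 mod 21 = 15
  gear 0 tooth = 15
Gear 1 (driven, T1=22): tooth at mesh = (-N) mod T1
  225 = 10 * 22 + 5, so 225 mod 22 = 5
  (-225) mod 22 = (-5) mod 22 = 22 - 5 = 17
Mesh after 225 steps: gear-0 tooth 15 meets gear-1 tooth 17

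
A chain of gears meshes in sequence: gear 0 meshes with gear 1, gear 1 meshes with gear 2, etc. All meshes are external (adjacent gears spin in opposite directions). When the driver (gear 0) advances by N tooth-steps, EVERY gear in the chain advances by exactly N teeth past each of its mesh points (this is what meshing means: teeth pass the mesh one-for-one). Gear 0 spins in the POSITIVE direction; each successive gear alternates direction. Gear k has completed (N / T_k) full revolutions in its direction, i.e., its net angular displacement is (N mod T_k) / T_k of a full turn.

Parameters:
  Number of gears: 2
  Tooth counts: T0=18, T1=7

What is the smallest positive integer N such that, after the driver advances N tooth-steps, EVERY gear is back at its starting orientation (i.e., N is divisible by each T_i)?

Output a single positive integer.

Answer: 126

Derivation:
Gear k returns to start when N is a multiple of T_k.
All gears at start simultaneously when N is a common multiple of [18, 7]; the smallest such N is lcm(18, 7).
Start: lcm = T0 = 18
Fold in T1=7: gcd(18, 7) = 1; lcm(18, 7) = 18 * 7 / 1 = 126 / 1 = 126
Full cycle length = 126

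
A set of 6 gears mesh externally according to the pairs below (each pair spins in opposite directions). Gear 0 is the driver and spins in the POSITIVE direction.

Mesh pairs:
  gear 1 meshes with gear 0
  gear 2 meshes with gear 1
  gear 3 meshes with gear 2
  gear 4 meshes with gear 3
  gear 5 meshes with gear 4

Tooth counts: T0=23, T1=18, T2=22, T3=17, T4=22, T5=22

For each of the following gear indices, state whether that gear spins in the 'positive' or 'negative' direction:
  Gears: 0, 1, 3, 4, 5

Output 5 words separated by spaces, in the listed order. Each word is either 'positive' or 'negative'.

Answer: positive negative negative positive negative

Derivation:
Gear 0 (driver): positive (depth 0)
  gear 1: meshes with gear 0 -> depth 1 -> negative (opposite of gear 0)
  gear 2: meshes with gear 1 -> depth 2 -> positive (opposite of gear 1)
  gear 3: meshes with gear 2 -> depth 3 -> negative (opposite of gear 2)
  gear 4: meshes with gear 3 -> depth 4 -> positive (opposite of gear 3)
  gear 5: meshes with gear 4 -> depth 5 -> negative (opposite of gear 4)
Queried indices 0, 1, 3, 4, 5 -> positive, negative, negative, positive, negative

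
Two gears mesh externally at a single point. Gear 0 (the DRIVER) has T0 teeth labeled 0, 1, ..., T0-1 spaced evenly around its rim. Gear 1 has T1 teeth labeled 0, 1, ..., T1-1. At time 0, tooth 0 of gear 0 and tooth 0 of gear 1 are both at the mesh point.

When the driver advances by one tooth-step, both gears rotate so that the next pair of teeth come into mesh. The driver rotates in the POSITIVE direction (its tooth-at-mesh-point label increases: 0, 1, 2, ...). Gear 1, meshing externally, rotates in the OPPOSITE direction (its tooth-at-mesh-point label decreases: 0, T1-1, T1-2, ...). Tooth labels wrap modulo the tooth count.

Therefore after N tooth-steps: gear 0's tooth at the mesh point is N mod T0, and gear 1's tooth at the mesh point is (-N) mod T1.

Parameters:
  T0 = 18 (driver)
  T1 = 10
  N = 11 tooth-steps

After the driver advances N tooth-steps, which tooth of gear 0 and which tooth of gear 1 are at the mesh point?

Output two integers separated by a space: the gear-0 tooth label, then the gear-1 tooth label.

Answer: 11 9

Derivation:
Gear 0 (driver, T0=18): tooth at mesh = N mod T0
  11 = 0 * 18 + 11, so 11 mod 18 = 11
  gear 0 tooth = 11
Gear 1 (driven, T1=10): tooth at mesh = (-N) mod T1
  11 = 1 * 10 + 1, so 11 mod 10 = 1
  (-11) mod 10 = (-1) mod 10 = 10 - 1 = 9
Mesh after 11 steps: gear-0 tooth 11 meets gear-1 tooth 9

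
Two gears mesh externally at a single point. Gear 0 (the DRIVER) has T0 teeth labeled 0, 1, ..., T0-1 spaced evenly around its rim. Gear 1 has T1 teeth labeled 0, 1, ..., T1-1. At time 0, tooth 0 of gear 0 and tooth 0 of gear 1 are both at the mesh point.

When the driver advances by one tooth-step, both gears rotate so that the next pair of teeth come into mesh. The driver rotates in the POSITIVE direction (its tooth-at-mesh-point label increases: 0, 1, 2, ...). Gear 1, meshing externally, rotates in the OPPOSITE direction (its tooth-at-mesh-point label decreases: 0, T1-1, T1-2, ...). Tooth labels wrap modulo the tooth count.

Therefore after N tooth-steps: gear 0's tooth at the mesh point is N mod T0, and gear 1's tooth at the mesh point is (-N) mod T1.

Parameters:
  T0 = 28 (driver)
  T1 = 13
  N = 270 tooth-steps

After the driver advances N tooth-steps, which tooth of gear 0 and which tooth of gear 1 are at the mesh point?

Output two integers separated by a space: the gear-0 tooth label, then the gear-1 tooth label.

Gear 0 (driver, T0=28): tooth at mesh = N mod T0
  270 = 9 * 28 + 18, so 270 mod 28 = 18
  gear 0 tooth = 18
Gear 1 (driven, T1=13): tooth at mesh = (-N) mod T1
  270 = 20 * 13 + 10, so 270 mod 13 = 10
  (-270) mod 13 = (-10) mod 13 = 13 - 10 = 3
Mesh after 270 steps: gear-0 tooth 18 meets gear-1 tooth 3

Answer: 18 3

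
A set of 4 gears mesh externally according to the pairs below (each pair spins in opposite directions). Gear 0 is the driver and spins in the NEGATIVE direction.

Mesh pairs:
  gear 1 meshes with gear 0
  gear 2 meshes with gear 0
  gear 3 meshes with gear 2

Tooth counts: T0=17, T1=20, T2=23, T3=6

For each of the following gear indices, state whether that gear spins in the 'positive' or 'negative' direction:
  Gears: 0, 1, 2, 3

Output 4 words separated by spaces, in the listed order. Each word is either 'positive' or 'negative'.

Answer: negative positive positive negative

Derivation:
Gear 0 (driver): negative (depth 0)
  gear 1: meshes with gear 0 -> depth 1 -> positive (opposite of gear 0)
  gear 2: meshes with gear 0 -> depth 1 -> positive (opposite of gear 0)
  gear 3: meshes with gear 2 -> depth 2 -> negative (opposite of gear 2)
Queried indices 0, 1, 2, 3 -> negative, positive, positive, negative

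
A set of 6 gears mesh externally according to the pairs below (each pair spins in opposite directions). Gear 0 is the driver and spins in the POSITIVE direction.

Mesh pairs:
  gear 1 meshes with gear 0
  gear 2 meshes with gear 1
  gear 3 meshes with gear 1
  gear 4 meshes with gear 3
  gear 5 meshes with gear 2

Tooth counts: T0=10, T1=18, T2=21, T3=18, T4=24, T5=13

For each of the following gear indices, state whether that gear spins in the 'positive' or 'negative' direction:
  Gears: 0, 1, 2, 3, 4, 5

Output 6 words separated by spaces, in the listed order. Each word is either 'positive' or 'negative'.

Gear 0 (driver): positive (depth 0)
  gear 1: meshes with gear 0 -> depth 1 -> negative (opposite of gear 0)
  gear 2: meshes with gear 1 -> depth 2 -> positive (opposite of gear 1)
  gear 3: meshes with gear 1 -> depth 2 -> positive (opposite of gear 1)
  gear 4: meshes with gear 3 -> depth 3 -> negative (opposite of gear 3)
  gear 5: meshes with gear 2 -> depth 3 -> negative (opposite of gear 2)
Queried indices 0, 1, 2, 3, 4, 5 -> positive, negative, positive, positive, negative, negative

Answer: positive negative positive positive negative negative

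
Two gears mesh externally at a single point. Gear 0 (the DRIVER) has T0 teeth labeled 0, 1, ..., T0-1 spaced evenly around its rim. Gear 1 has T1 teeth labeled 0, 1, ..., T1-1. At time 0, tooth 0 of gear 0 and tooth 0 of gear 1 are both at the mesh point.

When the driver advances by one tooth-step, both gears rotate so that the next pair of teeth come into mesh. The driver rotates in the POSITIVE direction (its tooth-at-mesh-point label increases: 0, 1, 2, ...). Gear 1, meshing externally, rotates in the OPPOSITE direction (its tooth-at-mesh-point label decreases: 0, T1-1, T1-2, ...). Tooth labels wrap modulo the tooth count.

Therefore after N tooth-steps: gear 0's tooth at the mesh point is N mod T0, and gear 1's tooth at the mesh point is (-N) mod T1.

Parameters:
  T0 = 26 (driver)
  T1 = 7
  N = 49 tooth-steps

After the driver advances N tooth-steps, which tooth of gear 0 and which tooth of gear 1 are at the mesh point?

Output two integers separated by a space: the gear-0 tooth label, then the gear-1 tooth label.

Answer: 23 0

Derivation:
Gear 0 (driver, T0=26): tooth at mesh = N mod T0
  49 = 1 * 26 + 23, so 49 mod 26 = 23
  gear 0 tooth = 23
Gear 1 (driven, T1=7): tooth at mesh = (-N) mod T1
  49 = 7 * 7 + 0, so 49 mod 7 = 0
  (-49) mod 7 = 0
Mesh after 49 steps: gear-0 tooth 23 meets gear-1 tooth 0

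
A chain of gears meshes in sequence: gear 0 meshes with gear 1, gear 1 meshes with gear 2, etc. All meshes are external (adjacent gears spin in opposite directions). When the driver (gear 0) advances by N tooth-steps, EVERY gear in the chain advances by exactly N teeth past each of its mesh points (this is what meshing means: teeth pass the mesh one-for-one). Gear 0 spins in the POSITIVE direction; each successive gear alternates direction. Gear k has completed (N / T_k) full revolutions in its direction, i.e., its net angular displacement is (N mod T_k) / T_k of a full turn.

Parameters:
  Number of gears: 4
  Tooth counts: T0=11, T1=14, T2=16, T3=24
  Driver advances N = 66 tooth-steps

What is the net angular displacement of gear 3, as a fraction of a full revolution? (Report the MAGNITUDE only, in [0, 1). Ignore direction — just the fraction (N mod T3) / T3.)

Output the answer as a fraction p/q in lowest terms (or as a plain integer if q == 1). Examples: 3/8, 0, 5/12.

Answer: 3/4

Derivation:
Chain of 4 gears, tooth counts: [11, 14, 16, 24]
  gear 0: T0=11, direction=positive, advance = 66 mod 11 = 0 teeth = 0/11 turn
  gear 1: T1=14, direction=negative, advance = 66 mod 14 = 10 teeth = 10/14 turn
  gear 2: T2=16, direction=positive, advance = 66 mod 16 = 2 teeth = 2/16 turn
  gear 3: T3=24, direction=negative, advance = 66 mod 24 = 18 teeth = 18/24 turn
Gear 3: 66 mod 24 = 18
Fraction = 18 / 24 = 3/4 (gcd(18,24)=6) = 3/4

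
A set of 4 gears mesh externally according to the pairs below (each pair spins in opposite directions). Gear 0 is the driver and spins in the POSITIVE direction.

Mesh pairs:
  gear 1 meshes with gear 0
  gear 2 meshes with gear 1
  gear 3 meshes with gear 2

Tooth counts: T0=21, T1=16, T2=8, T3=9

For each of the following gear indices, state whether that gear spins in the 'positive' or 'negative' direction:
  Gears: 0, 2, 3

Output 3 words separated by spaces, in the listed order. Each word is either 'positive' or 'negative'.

Gear 0 (driver): positive (depth 0)
  gear 1: meshes with gear 0 -> depth 1 -> negative (opposite of gear 0)
  gear 2: meshes with gear 1 -> depth 2 -> positive (opposite of gear 1)
  gear 3: meshes with gear 2 -> depth 3 -> negative (opposite of gear 2)
Queried indices 0, 2, 3 -> positive, positive, negative

Answer: positive positive negative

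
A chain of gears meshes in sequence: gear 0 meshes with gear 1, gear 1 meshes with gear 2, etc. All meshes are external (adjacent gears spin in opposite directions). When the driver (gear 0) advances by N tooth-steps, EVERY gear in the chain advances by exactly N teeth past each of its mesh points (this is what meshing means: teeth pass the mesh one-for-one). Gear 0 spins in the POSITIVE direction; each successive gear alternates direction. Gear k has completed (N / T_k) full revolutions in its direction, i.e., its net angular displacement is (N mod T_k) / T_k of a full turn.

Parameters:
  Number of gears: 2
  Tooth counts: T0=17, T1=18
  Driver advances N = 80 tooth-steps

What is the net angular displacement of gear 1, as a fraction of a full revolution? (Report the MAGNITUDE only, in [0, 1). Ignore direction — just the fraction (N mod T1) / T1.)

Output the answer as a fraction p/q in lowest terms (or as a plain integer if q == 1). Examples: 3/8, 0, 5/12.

Chain of 2 gears, tooth counts: [17, 18]
  gear 0: T0=17, direction=positive, advance = 80 mod 17 = 12 teeth = 12/17 turn
  gear 1: T1=18, direction=negative, advance = 80 mod 18 = 8 teeth = 8/18 turn
Gear 1: 80 mod 18 = 8
Fraction = 8 / 18 = 4/9 (gcd(8,18)=2) = 4/9

Answer: 4/9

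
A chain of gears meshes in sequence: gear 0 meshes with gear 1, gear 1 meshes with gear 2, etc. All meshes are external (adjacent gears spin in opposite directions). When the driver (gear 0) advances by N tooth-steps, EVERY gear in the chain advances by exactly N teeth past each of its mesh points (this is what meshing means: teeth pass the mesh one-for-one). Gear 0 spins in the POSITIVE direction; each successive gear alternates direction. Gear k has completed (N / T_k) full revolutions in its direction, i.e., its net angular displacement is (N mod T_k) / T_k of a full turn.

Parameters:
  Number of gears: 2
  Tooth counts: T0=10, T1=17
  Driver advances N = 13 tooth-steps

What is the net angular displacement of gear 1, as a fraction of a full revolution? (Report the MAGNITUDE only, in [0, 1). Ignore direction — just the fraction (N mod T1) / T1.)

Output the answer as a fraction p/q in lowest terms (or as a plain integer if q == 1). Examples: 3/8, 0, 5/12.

Answer: 13/17

Derivation:
Chain of 2 gears, tooth counts: [10, 17]
  gear 0: T0=10, direction=positive, advance = 13 mod 10 = 3 teeth = 3/10 turn
  gear 1: T1=17, direction=negative, advance = 13 mod 17 = 13 teeth = 13/17 turn
Gear 1: 13 mod 17 = 13
Fraction = 13 / 17 = 13/17 (gcd(13,17)=1) = 13/17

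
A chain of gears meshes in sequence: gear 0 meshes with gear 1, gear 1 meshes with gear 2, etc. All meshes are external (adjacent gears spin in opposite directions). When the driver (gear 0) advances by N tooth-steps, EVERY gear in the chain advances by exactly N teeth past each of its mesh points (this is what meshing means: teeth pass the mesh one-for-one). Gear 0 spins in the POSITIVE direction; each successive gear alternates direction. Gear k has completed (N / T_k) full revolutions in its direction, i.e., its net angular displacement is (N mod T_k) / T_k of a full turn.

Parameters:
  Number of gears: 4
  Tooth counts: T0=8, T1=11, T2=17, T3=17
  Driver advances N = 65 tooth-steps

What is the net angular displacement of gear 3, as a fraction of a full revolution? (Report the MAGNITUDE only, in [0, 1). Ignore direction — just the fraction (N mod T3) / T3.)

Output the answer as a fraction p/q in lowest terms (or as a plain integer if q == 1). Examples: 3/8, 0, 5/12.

Answer: 14/17

Derivation:
Chain of 4 gears, tooth counts: [8, 11, 17, 17]
  gear 0: T0=8, direction=positive, advance = 65 mod 8 = 1 teeth = 1/8 turn
  gear 1: T1=11, direction=negative, advance = 65 mod 11 = 10 teeth = 10/11 turn
  gear 2: T2=17, direction=positive, advance = 65 mod 17 = 14 teeth = 14/17 turn
  gear 3: T3=17, direction=negative, advance = 65 mod 17 = 14 teeth = 14/17 turn
Gear 3: 65 mod 17 = 14
Fraction = 14 / 17 = 14/17 (gcd(14,17)=1) = 14/17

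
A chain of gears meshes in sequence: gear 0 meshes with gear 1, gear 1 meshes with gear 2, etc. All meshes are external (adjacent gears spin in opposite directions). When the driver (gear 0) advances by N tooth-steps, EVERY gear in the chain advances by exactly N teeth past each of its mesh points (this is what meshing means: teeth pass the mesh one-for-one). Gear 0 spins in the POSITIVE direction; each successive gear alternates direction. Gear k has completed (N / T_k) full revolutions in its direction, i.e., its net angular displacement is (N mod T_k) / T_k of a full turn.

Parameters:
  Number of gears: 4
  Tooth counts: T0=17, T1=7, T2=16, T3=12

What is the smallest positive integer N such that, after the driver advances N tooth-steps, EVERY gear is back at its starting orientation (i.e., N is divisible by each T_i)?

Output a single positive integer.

Answer: 5712

Derivation:
Gear k returns to start when N is a multiple of T_k.
All gears at start simultaneously when N is a common multiple of [17, 7, 16, 12]; the smallest such N is lcm(17, 7, 16, 12).
Start: lcm = T0 = 17
Fold in T1=7: gcd(17, 7) = 1; lcm(17, 7) = 17 * 7 / 1 = 119 / 1 = 119
Fold in T2=16: gcd(119, 16) = 1; lcm(119, 16) = 119 * 16 / 1 = 1904 / 1 = 1904
Fold in T3=12: gcd(1904, 12) = 4; lcm(1904, 12) = 1904 * 12 / 4 = 22848 / 4 = 5712
Full cycle length = 5712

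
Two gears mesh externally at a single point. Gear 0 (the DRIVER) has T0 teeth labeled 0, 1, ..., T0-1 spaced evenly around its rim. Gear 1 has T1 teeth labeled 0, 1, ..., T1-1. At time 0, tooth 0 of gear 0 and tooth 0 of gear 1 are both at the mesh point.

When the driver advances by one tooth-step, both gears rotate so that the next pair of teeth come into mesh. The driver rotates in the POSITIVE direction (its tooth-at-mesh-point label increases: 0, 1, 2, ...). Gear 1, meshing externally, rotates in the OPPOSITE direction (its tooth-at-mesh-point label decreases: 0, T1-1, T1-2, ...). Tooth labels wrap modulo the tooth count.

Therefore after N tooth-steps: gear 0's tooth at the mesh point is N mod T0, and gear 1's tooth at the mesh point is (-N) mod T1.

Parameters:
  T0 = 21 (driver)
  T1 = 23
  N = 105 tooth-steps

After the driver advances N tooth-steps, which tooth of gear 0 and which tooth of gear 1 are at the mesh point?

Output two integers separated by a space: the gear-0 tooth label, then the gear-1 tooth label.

Answer: 0 10

Derivation:
Gear 0 (driver, T0=21): tooth at mesh = N mod T0
  105 = 5 * 21 + 0, so 105 mod 21 = 0
  gear 0 tooth = 0
Gear 1 (driven, T1=23): tooth at mesh = (-N) mod T1
  105 = 4 * 23 + 13, so 105 mod 23 = 13
  (-105) mod 23 = (-13) mod 23 = 23 - 13 = 10
Mesh after 105 steps: gear-0 tooth 0 meets gear-1 tooth 10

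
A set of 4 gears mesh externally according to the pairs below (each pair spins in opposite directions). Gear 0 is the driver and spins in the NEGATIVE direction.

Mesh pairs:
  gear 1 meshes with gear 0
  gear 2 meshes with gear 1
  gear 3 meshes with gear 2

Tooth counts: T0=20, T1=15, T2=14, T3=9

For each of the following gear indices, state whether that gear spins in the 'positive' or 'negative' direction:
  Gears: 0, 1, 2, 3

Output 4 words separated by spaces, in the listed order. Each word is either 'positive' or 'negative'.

Gear 0 (driver): negative (depth 0)
  gear 1: meshes with gear 0 -> depth 1 -> positive (opposite of gear 0)
  gear 2: meshes with gear 1 -> depth 2 -> negative (opposite of gear 1)
  gear 3: meshes with gear 2 -> depth 3 -> positive (opposite of gear 2)
Queried indices 0, 1, 2, 3 -> negative, positive, negative, positive

Answer: negative positive negative positive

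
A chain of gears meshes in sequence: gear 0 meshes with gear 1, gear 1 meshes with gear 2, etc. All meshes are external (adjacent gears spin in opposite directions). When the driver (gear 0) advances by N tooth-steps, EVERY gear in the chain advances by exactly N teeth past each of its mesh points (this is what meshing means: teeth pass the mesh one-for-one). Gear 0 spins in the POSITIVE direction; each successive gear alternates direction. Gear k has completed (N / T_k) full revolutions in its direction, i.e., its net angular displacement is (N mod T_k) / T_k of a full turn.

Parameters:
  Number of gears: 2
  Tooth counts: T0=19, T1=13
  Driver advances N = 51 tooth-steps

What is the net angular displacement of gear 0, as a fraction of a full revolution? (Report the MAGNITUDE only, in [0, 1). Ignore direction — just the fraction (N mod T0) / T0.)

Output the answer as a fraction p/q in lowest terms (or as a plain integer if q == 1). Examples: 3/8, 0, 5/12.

Answer: 13/19

Derivation:
Chain of 2 gears, tooth counts: [19, 13]
  gear 0: T0=19, direction=positive, advance = 51 mod 19 = 13 teeth = 13/19 turn
  gear 1: T1=13, direction=negative, advance = 51 mod 13 = 12 teeth = 12/13 turn
Gear 0: 51 mod 19 = 13
Fraction = 13 / 19 = 13/19 (gcd(13,19)=1) = 13/19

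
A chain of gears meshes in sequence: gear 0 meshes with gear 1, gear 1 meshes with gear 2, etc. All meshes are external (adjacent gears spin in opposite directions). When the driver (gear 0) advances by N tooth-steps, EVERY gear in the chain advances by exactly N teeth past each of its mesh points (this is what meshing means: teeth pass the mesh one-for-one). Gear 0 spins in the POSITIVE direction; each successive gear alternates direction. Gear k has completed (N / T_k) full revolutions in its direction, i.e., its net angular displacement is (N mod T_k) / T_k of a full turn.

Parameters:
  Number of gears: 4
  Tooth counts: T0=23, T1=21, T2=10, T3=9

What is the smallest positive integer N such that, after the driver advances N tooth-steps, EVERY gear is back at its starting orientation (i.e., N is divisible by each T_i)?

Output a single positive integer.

Gear k returns to start when N is a multiple of T_k.
All gears at start simultaneously when N is a common multiple of [23, 21, 10, 9]; the smallest such N is lcm(23, 21, 10, 9).
Start: lcm = T0 = 23
Fold in T1=21: gcd(23, 21) = 1; lcm(23, 21) = 23 * 21 / 1 = 483 / 1 = 483
Fold in T2=10: gcd(483, 10) = 1; lcm(483, 10) = 483 * 10 / 1 = 4830 / 1 = 4830
Fold in T3=9: gcd(4830, 9) = 3; lcm(4830, 9) = 4830 * 9 / 3 = 43470 / 3 = 14490
Full cycle length = 14490

Answer: 14490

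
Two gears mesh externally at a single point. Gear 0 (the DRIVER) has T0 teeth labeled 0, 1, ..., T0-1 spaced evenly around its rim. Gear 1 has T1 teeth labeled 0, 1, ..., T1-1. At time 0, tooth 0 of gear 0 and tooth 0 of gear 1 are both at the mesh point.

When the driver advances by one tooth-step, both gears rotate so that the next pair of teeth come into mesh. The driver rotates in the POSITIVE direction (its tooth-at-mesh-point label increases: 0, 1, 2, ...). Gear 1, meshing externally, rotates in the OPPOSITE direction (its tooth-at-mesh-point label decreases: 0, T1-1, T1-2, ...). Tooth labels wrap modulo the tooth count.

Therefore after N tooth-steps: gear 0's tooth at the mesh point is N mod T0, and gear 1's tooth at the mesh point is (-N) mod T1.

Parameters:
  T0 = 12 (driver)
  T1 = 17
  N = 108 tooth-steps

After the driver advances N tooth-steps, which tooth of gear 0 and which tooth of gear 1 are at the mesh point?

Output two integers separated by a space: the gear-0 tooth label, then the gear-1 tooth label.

Answer: 0 11

Derivation:
Gear 0 (driver, T0=12): tooth at mesh = N mod T0
  108 = 9 * 12 + 0, so 108 mod 12 = 0
  gear 0 tooth = 0
Gear 1 (driven, T1=17): tooth at mesh = (-N) mod T1
  108 = 6 * 17 + 6, so 108 mod 17 = 6
  (-108) mod 17 = (-6) mod 17 = 17 - 6 = 11
Mesh after 108 steps: gear-0 tooth 0 meets gear-1 tooth 11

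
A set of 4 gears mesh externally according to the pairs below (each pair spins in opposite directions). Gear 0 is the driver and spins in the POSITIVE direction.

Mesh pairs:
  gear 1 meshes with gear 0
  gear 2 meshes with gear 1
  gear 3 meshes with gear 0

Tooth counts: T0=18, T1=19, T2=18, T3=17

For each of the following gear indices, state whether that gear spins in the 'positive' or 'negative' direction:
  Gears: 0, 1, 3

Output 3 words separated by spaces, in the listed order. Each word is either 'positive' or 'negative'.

Gear 0 (driver): positive (depth 0)
  gear 1: meshes with gear 0 -> depth 1 -> negative (opposite of gear 0)
  gear 2: meshes with gear 1 -> depth 2 -> positive (opposite of gear 1)
  gear 3: meshes with gear 0 -> depth 1 -> negative (opposite of gear 0)
Queried indices 0, 1, 3 -> positive, negative, negative

Answer: positive negative negative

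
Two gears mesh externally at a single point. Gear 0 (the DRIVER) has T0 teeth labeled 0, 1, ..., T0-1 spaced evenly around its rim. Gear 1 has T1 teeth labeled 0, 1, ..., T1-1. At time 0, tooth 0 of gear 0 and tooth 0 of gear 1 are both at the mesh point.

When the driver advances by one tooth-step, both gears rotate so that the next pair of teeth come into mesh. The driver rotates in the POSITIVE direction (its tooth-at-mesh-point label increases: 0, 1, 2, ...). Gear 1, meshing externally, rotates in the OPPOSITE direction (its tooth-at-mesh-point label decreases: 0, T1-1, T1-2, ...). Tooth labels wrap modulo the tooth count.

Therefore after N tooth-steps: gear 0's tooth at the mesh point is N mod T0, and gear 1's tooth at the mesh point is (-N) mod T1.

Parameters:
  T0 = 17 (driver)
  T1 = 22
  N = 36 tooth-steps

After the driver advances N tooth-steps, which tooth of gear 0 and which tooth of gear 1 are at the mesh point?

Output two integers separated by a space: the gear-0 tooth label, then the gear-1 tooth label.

Answer: 2 8

Derivation:
Gear 0 (driver, T0=17): tooth at mesh = N mod T0
  36 = 2 * 17 + 2, so 36 mod 17 = 2
  gear 0 tooth = 2
Gear 1 (driven, T1=22): tooth at mesh = (-N) mod T1
  36 = 1 * 22 + 14, so 36 mod 22 = 14
  (-36) mod 22 = (-14) mod 22 = 22 - 14 = 8
Mesh after 36 steps: gear-0 tooth 2 meets gear-1 tooth 8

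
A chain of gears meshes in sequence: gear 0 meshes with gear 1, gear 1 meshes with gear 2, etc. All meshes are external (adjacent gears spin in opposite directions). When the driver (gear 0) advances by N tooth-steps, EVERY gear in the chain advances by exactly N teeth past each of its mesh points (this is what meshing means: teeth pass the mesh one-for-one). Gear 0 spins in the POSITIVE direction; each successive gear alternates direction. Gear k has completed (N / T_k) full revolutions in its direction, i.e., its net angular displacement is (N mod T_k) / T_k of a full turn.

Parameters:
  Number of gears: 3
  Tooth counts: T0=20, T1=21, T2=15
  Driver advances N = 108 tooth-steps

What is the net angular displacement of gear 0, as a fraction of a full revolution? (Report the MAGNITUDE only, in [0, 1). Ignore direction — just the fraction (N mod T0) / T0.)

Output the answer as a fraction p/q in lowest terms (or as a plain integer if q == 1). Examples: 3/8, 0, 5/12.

Answer: 2/5

Derivation:
Chain of 3 gears, tooth counts: [20, 21, 15]
  gear 0: T0=20, direction=positive, advance = 108 mod 20 = 8 teeth = 8/20 turn
  gear 1: T1=21, direction=negative, advance = 108 mod 21 = 3 teeth = 3/21 turn
  gear 2: T2=15, direction=positive, advance = 108 mod 15 = 3 teeth = 3/15 turn
Gear 0: 108 mod 20 = 8
Fraction = 8 / 20 = 2/5 (gcd(8,20)=4) = 2/5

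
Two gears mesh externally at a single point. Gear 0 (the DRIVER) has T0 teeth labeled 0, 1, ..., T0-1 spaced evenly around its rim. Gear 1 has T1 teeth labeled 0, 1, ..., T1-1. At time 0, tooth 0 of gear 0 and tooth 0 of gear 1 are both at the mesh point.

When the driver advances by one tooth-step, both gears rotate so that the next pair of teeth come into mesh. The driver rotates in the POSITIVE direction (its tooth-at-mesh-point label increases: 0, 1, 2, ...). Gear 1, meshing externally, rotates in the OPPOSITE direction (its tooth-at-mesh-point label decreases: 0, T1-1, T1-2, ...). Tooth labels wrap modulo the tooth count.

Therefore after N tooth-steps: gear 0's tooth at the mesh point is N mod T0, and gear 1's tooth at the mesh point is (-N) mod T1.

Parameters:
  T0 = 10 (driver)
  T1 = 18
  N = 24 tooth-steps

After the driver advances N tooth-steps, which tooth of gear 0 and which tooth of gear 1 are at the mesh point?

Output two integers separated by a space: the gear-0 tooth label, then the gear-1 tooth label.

Answer: 4 12

Derivation:
Gear 0 (driver, T0=10): tooth at mesh = N mod T0
  24 = 2 * 10 + 4, so 24 mod 10 = 4
  gear 0 tooth = 4
Gear 1 (driven, T1=18): tooth at mesh = (-N) mod T1
  24 = 1 * 18 + 6, so 24 mod 18 = 6
  (-24) mod 18 = (-6) mod 18 = 18 - 6 = 12
Mesh after 24 steps: gear-0 tooth 4 meets gear-1 tooth 12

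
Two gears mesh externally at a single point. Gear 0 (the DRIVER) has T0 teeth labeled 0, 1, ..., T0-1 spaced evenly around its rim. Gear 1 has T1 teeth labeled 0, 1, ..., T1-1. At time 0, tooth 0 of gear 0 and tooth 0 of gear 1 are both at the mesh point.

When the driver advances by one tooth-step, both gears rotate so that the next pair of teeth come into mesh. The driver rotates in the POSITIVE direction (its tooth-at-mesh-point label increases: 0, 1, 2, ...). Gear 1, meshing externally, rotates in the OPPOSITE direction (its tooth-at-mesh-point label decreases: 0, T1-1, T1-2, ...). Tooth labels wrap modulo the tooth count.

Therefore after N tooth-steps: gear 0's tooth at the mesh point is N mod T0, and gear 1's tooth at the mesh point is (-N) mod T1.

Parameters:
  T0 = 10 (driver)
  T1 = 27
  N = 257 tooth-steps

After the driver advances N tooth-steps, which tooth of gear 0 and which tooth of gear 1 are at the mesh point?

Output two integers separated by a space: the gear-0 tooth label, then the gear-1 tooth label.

Answer: 7 13

Derivation:
Gear 0 (driver, T0=10): tooth at mesh = N mod T0
  257 = 25 * 10 + 7, so 257 mod 10 = 7
  gear 0 tooth = 7
Gear 1 (driven, T1=27): tooth at mesh = (-N) mod T1
  257 = 9 * 27 + 14, so 257 mod 27 = 14
  (-257) mod 27 = (-14) mod 27 = 27 - 14 = 13
Mesh after 257 steps: gear-0 tooth 7 meets gear-1 tooth 13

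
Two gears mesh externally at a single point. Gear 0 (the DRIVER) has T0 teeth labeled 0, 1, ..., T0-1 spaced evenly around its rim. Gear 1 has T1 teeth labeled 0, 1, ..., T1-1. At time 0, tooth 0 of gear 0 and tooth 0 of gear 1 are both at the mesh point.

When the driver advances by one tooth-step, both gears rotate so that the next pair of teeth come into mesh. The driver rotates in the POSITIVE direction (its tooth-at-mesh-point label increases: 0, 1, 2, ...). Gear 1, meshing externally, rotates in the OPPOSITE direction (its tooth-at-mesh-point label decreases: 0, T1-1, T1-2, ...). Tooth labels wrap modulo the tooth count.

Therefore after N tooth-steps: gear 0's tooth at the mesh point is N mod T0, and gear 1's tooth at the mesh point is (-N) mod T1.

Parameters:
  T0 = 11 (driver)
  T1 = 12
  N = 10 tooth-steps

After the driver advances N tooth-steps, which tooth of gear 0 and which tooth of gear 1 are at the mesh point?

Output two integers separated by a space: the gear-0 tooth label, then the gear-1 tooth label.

Gear 0 (driver, T0=11): tooth at mesh = N mod T0
  10 = 0 * 11 + 10, so 10 mod 11 = 10
  gear 0 tooth = 10
Gear 1 (driven, T1=12): tooth at mesh = (-N) mod T1
  10 = 0 * 12 + 10, so 10 mod 12 = 10
  (-10) mod 12 = (-10) mod 12 = 12 - 10 = 2
Mesh after 10 steps: gear-0 tooth 10 meets gear-1 tooth 2

Answer: 10 2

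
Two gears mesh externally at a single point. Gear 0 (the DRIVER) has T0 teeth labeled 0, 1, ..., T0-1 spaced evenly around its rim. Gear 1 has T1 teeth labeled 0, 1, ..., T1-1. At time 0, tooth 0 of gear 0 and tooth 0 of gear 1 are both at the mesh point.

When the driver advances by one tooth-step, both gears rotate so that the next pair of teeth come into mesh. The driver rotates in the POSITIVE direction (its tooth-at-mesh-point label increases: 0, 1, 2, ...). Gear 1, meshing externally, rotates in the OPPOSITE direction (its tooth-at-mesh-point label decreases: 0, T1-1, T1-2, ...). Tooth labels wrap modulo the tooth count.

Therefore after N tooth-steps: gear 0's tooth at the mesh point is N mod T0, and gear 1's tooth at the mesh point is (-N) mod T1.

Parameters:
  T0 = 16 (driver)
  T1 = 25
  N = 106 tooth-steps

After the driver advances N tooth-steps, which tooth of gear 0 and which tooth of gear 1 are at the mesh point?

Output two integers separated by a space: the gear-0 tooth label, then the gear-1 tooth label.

Gear 0 (driver, T0=16): tooth at mesh = N mod T0
  106 = 6 * 16 + 10, so 106 mod 16 = 10
  gear 0 tooth = 10
Gear 1 (driven, T1=25): tooth at mesh = (-N) mod T1
  106 = 4 * 25 + 6, so 106 mod 25 = 6
  (-106) mod 25 = (-6) mod 25 = 25 - 6 = 19
Mesh after 106 steps: gear-0 tooth 10 meets gear-1 tooth 19

Answer: 10 19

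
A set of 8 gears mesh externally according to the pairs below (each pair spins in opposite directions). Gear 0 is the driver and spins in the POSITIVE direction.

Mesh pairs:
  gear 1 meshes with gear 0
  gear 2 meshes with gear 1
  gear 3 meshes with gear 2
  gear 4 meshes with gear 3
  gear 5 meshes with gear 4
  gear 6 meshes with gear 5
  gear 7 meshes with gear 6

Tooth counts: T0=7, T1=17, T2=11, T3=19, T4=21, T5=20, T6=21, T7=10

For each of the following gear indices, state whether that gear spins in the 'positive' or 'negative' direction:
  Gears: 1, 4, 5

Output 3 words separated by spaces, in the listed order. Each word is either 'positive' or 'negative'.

Answer: negative positive negative

Derivation:
Gear 0 (driver): positive (depth 0)
  gear 1: meshes with gear 0 -> depth 1 -> negative (opposite of gear 0)
  gear 2: meshes with gear 1 -> depth 2 -> positive (opposite of gear 1)
  gear 3: meshes with gear 2 -> depth 3 -> negative (opposite of gear 2)
  gear 4: meshes with gear 3 -> depth 4 -> positive (opposite of gear 3)
  gear 5: meshes with gear 4 -> depth 5 -> negative (opposite of gear 4)
  gear 6: meshes with gear 5 -> depth 6 -> positive (opposite of gear 5)
  gear 7: meshes with gear 6 -> depth 7 -> negative (opposite of gear 6)
Queried indices 1, 4, 5 -> negative, positive, negative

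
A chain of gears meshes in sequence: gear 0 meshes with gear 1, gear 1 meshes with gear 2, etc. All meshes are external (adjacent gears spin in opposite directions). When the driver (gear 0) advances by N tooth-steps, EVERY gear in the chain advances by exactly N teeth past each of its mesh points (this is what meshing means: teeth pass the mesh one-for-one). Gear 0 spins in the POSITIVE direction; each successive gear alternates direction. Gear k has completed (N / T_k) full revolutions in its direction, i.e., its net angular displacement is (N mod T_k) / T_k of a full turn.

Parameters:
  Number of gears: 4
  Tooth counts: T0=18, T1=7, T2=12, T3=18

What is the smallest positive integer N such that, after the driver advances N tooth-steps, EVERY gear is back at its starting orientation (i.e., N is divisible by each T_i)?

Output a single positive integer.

Answer: 252

Derivation:
Gear k returns to start when N is a multiple of T_k.
All gears at start simultaneously when N is a common multiple of [18, 7, 12, 18]; the smallest such N is lcm(18, 7, 12, 18).
Start: lcm = T0 = 18
Fold in T1=7: gcd(18, 7) = 1; lcm(18, 7) = 18 * 7 / 1 = 126 / 1 = 126
Fold in T2=12: gcd(126, 12) = 6; lcm(126, 12) = 126 * 12 / 6 = 1512 / 6 = 252
Fold in T3=18: gcd(252, 18) = 18; lcm(252, 18) = 252 * 18 / 18 = 4536 / 18 = 252
Full cycle length = 252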